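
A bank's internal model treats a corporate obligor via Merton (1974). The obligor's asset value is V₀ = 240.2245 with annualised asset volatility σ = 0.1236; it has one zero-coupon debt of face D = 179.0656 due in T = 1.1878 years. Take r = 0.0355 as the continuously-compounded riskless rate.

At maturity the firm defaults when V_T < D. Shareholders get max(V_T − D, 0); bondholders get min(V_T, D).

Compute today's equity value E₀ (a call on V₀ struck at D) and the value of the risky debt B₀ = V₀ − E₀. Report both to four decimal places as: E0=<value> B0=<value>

d₁ = [ln(V₀/D) + (r + σ²/2)T] / (σ√T)
   = [ln(240.2245/179.0656) + (0.0355 + 0.5·0.1236²)·1.1878] / (0.1236·√1.1878)
   = [0.293822 + 0.051240] / 0.134707 = 2.561571
d₂ = d₁ − σ√T = 2.561571 − 0.134707 = 2.426864
N(d₁) = 0.994790,  N(d₂) = 0.992385,  e^(−rT) = 0.958710
E₀ = V₀·N(d₁) − D·e^(−rT)·N(d₂)
   = 240.2245·0.994790 − 179.0656·0.958710·0.992385 = 68.608272
B₀ = V₀ − E₀ = 240.2245 − 68.608272 = 171.616228

E0=68.6083 B0=171.6162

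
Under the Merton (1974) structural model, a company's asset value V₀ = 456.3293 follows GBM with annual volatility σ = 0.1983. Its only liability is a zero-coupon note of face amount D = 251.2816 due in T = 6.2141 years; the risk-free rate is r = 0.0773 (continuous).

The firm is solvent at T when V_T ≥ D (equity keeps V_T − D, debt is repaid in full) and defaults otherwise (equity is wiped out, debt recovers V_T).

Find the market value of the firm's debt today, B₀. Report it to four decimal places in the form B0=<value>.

B0=154.7676

d₁ = [ln(V₀/D) + (r + σ²/2)T] / (σ√T)
   = [ln(456.3293/251.2816) + (0.0773 + 0.5·0.1983²)·6.2141] / (0.1983·√6.2141)
   = [0.596640 + 0.602528] / 0.494324 = 2.425875
d₂ = d₁ − σ√T = 2.425875 − 0.494324 = 1.931551
N(d₁) = 0.992364,  N(d₂) = 0.973293,  e^(−rT) = 0.618567
E₀ = V₀·N(d₁) − D·e^(−rT)·N(d₂)
   = 456.3293·0.992364 − 251.2816·0.618567·0.973293 = 301.561661
B₀ = V₀ − E₀ = 456.3293 − 301.561661 = 154.767639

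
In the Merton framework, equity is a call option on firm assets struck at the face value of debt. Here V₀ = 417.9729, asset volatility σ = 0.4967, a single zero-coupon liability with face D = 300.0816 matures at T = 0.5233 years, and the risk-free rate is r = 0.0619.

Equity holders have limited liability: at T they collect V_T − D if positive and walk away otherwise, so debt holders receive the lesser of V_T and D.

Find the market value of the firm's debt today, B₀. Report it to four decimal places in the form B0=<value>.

d₁ = [ln(V₀/D) + (r + σ²/2)T] / (σ√T)
   = [ln(417.9729/300.0816) + (0.0619 + 0.5·0.4967²)·0.5233] / (0.4967·√0.5233)
   = [0.331362 + 0.096944] / 0.359310 = 1.192024
d₂ = d₁ − σ√T = 1.192024 − 0.359310 = 0.832714
N(d₁) = 0.883374,  N(d₂) = 0.797497,  e^(−rT) = 0.968127
E₀ = V₀·N(d₁) − D·e^(−rT)·N(d₂)
   = 417.9729·0.883374 − 300.0816·0.968127·0.797497 = 137.539996
B₀ = V₀ − E₀ = 417.9729 − 137.539996 = 280.432904

B0=280.4329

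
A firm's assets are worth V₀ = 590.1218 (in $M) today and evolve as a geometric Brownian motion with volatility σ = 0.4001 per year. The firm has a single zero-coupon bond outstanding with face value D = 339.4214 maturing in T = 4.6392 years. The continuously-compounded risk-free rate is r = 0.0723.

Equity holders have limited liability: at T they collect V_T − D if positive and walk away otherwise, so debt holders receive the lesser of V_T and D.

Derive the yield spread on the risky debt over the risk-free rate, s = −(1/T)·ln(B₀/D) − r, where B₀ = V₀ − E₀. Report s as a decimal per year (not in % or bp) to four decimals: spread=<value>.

spread=0.0226

d₁ = [ln(V₀/D) + (r + σ²/2)T] / (σ√T)
   = [ln(590.1218/339.4214) + (0.0723 + 0.5·0.4001²)·4.6392] / (0.4001·√4.6392)
   = [0.553087 + 0.706736] / 0.861767 = 1.461905
d₂ = d₁ − σ√T = 1.461905 − 0.861767 = 0.600138
N(d₁) = 0.928116,  N(d₂) = 0.725793,  e^(−rT) = 0.715042
E₀ = V₀·N(d₁) − D·e^(−rT)·N(d₂)
   = 590.1218·0.928116 − 339.4214·0.715042·0.725793 = 371.551442
B₀ = V₀ − E₀ = 590.1218 − 371.551442 = 218.570358
spread = −(1/T)·ln(B₀/D) − r = −(1/4.6392)·ln(218.570358/339.4214) − 0.0723 = 0.02257292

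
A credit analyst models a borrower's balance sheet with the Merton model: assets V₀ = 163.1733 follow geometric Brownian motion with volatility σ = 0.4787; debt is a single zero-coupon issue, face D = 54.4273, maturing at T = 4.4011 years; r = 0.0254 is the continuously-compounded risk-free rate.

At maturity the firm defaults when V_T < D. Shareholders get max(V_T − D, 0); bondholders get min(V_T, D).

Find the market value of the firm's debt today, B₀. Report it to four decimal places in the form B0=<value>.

B0=44.1010

d₁ = [ln(V₀/D) + (r + σ²/2)T] / (σ√T)
   = [ln(163.1733/54.4273) + (0.0254 + 0.5·0.4787²)·4.4011] / (0.4787·√4.4011)
   = [1.097947 + 0.616052] / 1.004255 = 1.706737
d₂ = d₁ − σ√T = 1.706737 − 1.004255 = 0.702482
N(d₁) = 0.956065,  N(d₂) = 0.758811,  e^(−rT) = 0.894234
E₀ = V₀·N(d₁) − D·e^(−rT)·N(d₂)
   = 163.1733·0.956065 − 54.4273·0.894234·0.758811 = 119.072331
B₀ = V₀ − E₀ = 163.1733 − 119.072331 = 44.100969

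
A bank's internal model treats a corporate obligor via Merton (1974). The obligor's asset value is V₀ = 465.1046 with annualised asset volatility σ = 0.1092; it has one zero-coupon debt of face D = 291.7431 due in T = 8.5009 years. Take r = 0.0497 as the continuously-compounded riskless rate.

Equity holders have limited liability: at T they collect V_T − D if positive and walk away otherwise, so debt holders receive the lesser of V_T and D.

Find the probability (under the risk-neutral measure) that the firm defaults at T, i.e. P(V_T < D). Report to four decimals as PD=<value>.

d₁ = [ln(V₀/D) + (r + σ²/2)T] / (σ√T)
   = [ln(465.1046/291.7431) + (0.0497 + 0.5·0.1092²)·8.5009] / (0.1092·√8.5009)
   = [0.466389 + 0.473180] / 0.318387 = 2.951028
d₂ = d₁ − σ√T = 2.951028 − 0.318387 = 2.632641
risk-neutral PD = N(−d₂) = N(-2.632641) = 0.004236

PD=0.0042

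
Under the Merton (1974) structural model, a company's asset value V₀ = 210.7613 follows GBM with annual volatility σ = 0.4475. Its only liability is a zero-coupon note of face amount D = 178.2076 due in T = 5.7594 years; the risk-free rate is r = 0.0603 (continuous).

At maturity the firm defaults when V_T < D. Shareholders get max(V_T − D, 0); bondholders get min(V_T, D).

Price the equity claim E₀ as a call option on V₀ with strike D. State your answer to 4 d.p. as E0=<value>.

d₁ = [ln(V₀/D) + (r + σ²/2)T] / (σ√T)
   = [ln(210.7613/178.2076) + (0.0603 + 0.5·0.4475²)·5.7594] / (0.4475·√5.7594)
   = [0.167777 + 0.923970] / 1.073944 = 1.016577
d₂ = d₁ − σ√T = 1.016577 − 1.073944 = -0.057367
N(d₁) = 0.845323,  N(d₂) = 0.477126,  e^(−rT) = 0.706599
E₀ = V₀·N(d₁) − D·e^(−rT)·N(d₂)
   = 210.7613·0.845323 − 178.2076·0.706599·0.477126 = 118.080910

E0=118.0809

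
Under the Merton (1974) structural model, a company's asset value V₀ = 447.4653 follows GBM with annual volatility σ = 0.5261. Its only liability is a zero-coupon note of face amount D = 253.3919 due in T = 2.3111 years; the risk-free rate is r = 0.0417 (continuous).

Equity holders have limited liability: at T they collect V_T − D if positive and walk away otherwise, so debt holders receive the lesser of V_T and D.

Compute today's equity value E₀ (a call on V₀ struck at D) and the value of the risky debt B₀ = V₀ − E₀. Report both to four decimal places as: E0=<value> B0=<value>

E0=245.1715 B0=202.2938

d₁ = [ln(V₀/D) + (r + σ²/2)T] / (σ√T)
   = [ln(447.4653/253.3919) + (0.0417 + 0.5·0.5261²)·2.3111] / (0.5261·√2.3111)
   = [0.568662 + 0.416207] / 0.799793 = 1.231405
d₂ = d₁ − σ√T = 1.231405 − 0.799793 = 0.431612
N(d₁) = 0.890914,  N(d₂) = 0.666988,  e^(−rT) = 0.908125
E₀ = V₀·N(d₁) − D·e^(−rT)·N(d₂)
   = 447.4653·0.890914 − 253.3919·0.908125·0.666988 = 245.171495
B₀ = V₀ − E₀ = 447.4653 − 245.171495 = 202.293805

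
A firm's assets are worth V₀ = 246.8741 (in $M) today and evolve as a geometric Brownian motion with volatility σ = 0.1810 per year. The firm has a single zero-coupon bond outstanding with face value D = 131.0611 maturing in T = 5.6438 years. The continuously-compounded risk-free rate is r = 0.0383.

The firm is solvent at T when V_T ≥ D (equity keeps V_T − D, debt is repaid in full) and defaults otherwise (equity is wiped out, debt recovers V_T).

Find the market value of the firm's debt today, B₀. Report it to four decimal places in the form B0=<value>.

B0=104.9656

d₁ = [ln(V₀/D) + (r + σ²/2)T] / (σ√T)
   = [ln(246.8741/131.0611) + (0.0383 + 0.5·0.1810²)·5.6438] / (0.1810·√5.6438)
   = [0.633215 + 0.308606] / 0.429996 = 2.190301
d₂ = d₁ − σ√T = 2.190301 − 0.429996 = 1.760305
N(d₁) = 0.985749,  N(d₂) = 0.960822,  e^(−rT) = 0.805608
E₀ = V₀·N(d₁) − D·e^(−rT)·N(d₂)
   = 246.8741·0.985749 − 131.0611·0.805608·0.960822 = 141.908498
B₀ = V₀ − E₀ = 246.8741 − 141.908498 = 104.965602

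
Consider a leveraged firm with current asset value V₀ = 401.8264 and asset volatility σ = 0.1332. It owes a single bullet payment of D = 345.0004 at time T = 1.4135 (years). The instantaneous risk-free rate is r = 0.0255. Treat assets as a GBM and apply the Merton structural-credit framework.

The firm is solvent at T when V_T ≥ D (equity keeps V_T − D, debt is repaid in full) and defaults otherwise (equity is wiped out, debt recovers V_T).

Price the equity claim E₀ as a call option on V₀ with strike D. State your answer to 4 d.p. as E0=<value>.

d₁ = [ln(V₀/D) + (r + σ²/2)T] / (σ√T)
   = [ln(401.8264/345.0004) + (0.0255 + 0.5·0.1332²)·1.4135] / (0.1332·√1.4135)
   = [0.152475 + 0.048584] / 0.158362 = 1.269608
d₂ = d₁ − σ√T = 1.269608 − 0.158362 = 1.111245
N(d₁) = 0.897888,  N(d₂) = 0.866769,  e^(−rT) = 0.964598
E₀ = V₀·N(d₁) − D·e^(−rT)·N(d₂)
   = 401.8264·0.897888 − 345.0004·0.964598·0.866769 = 72.346077

E0=72.3461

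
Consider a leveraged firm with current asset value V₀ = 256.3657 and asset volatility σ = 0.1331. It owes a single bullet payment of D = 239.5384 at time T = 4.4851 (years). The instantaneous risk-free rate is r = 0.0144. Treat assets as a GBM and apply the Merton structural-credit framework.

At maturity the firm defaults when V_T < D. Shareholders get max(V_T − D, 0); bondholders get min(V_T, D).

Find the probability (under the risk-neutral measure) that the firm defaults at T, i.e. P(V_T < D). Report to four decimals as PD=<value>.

d₁ = [ln(V₀/D) + (r + σ²/2)T] / (σ√T)
   = [ln(256.3657/239.5384) + (0.0144 + 0.5·0.1331²)·4.4851] / (0.1331·√4.4851)
   = [0.067891 + 0.104314] / 0.281880 = 0.610915
d₂ = d₁ − σ√T = 0.610915 − 0.281880 = 0.329036
risk-neutral PD = N(−d₂) = N(-0.329036) = 0.371064

PD=0.3711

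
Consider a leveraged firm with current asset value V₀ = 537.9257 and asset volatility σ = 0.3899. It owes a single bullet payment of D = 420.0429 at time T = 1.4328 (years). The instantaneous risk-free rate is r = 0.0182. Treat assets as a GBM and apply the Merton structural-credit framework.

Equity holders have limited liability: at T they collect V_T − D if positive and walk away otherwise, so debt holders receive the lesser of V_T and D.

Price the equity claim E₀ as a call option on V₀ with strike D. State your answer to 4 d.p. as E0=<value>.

E0=165.9389

d₁ = [ln(V₀/D) + (r + σ²/2)T] / (σ√T)
   = [ln(537.9257/420.0429) + (0.0182 + 0.5·0.3899²)·1.4328] / (0.3899·√1.4328)
   = [0.247364 + 0.134986] / 0.466709 = 0.819246
d₂ = d₁ − σ√T = 0.819246 − 0.466709 = 0.352537
N(d₁) = 0.793677,  N(d₂) = 0.637782,  e^(−rT) = 0.974260
E₀ = V₀·N(d₁) − D·e^(−rT)·N(d₂)
   = 537.9257·0.793677 − 420.0429·0.974260·0.637782 = 165.938932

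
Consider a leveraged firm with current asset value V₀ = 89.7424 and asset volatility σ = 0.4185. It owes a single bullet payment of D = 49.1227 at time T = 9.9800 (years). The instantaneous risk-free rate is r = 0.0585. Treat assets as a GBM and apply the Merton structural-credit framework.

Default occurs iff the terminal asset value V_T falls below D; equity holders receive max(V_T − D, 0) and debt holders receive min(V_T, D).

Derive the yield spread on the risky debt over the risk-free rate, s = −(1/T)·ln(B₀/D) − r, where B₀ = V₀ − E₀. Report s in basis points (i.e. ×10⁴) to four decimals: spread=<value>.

spread=238.0741

d₁ = [ln(V₀/D) + (r + σ²/2)T] / (σ√T)
   = [ln(89.7424/49.1227) + (0.0585 + 0.5·0.4185²)·9.9800] / (0.4185·√9.9800)
   = [0.602622 + 1.457790] / 1.322089 = 1.558452
d₂ = d₁ − σ√T = 1.558452 − 1.322089 = 0.236362
N(d₁) = 0.940437,  N(d₂) = 0.593424,  e^(−rT) = 0.557758
E₀ = V₀·N(d₁) − D·e^(−rT)·N(d₂)
   = 89.7424·0.940437 − 49.1227·0.557758·0.593424 = 68.138079
B₀ = V₀ − E₀ = 89.7424 − 68.138079 = 21.604321
spread = −(1/T)·ln(B₀/D) − r = −(1/9.9800)·ln(21.604321/49.1227) − 0.0585 = 0.02380741
in basis points: 0.02380741 × 10⁴ = 238.0741 bp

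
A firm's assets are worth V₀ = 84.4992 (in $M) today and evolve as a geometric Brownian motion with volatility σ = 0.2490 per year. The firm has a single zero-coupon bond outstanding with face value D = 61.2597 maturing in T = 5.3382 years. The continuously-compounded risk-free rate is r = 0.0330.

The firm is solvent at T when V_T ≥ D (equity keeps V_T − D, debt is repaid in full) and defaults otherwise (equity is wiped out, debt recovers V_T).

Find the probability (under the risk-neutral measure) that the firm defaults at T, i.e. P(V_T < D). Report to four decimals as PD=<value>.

d₁ = [ln(V₀/D) + (r + σ²/2)T] / (σ√T)
   = [ln(84.4992/61.2597) + (0.0330 + 0.5·0.2490²)·5.3382] / (0.2490·√5.3382)
   = [0.321620 + 0.341647] / 0.575303 = 1.152901
d₂ = d₁ − σ√T = 1.152901 − 0.575303 = 0.577597
risk-neutral PD = N(−d₂) = N(-0.577597) = 0.281768

PD=0.2818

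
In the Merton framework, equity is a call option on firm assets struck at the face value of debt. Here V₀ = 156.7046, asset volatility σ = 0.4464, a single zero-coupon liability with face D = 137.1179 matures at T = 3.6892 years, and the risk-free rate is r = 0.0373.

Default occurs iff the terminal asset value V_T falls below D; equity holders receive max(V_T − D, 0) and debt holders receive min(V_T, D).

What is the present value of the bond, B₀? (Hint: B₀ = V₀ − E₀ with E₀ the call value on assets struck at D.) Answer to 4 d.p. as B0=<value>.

B0=90.1476

d₁ = [ln(V₀/D) + (r + σ²/2)T] / (σ√T)
   = [ln(156.7046/137.1179) + (0.0373 + 0.5·0.4464²)·3.6892] / (0.4464·√3.6892)
   = [0.133521 + 0.505186] / 0.857413 = 0.744924
d₂ = d₁ − σ√T = 0.744924 − 0.857413 = -0.112490
N(d₁) = 0.771841,  N(d₂) = 0.455217,  e^(−rT) = 0.871441
E₀ = V₀·N(d₁) − D·e^(−rT)·N(d₂)
   = 156.7046·0.771841 − 137.1179·0.871441·0.455217 = 66.557031
B₀ = V₀ − E₀ = 156.7046 − 66.557031 = 90.147569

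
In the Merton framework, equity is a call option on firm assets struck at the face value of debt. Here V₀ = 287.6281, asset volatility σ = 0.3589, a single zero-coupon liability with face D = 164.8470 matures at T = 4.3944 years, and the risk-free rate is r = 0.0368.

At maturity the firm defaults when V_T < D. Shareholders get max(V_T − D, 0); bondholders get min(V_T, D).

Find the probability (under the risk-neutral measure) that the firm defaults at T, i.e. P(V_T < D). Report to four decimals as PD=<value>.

PD=0.2814

d₁ = [ln(V₀/D) + (r + σ²/2)T] / (σ√T)
   = [ln(287.6281/164.8470) + (0.0368 + 0.5·0.3589²)·4.3944] / (0.3589·√4.3944)
   = [0.556651 + 0.444734] / 0.752356 = 1.330998
d₂ = d₁ − σ√T = 1.330998 − 0.752356 = 0.578642
risk-neutral PD = N(−d₂) = N(-0.578642) = 0.281415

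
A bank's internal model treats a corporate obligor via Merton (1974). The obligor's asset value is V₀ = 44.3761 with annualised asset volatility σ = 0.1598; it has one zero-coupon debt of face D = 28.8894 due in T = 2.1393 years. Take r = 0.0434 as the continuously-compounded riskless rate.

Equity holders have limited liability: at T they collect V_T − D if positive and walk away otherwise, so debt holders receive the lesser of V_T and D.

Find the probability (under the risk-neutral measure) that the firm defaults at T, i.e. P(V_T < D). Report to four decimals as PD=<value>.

d₁ = [ln(V₀/D) + (r + σ²/2)T] / (σ√T)
   = [ln(44.3761/28.8894) + (0.0434 + 0.5·0.1598²)·2.1393] / (0.1598·√2.1393)
   = [0.429226 + 0.120160] / 0.233729 = 2.350528
d₂ = d₁ − σ√T = 2.350528 − 0.233729 = 2.116799
risk-neutral PD = N(−d₂) = N(-2.116799) = 0.017138

PD=0.0171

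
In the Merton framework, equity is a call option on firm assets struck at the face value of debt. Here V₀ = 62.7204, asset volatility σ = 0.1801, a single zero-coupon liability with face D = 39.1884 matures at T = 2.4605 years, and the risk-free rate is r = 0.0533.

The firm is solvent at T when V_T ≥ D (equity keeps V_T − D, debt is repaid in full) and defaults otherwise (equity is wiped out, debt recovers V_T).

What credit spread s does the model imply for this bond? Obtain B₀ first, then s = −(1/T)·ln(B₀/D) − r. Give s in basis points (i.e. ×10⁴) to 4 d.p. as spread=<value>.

spread=9.1938

d₁ = [ln(V₀/D) + (r + σ²/2)T] / (σ√T)
   = [ln(62.7204/39.1884) + (0.0533 + 0.5·0.1801²)·2.4605] / (0.1801·√2.4605)
   = [0.470306 + 0.171049] / 0.282505 = 2.270247
d₂ = d₁ − σ√T = 2.270247 − 0.282505 = 1.987742
N(d₁) = 0.988404,  N(d₂) = 0.976580,  e^(−rT) = 0.877091
E₀ = V₀·N(d₁) − D·e^(−rT)·N(d₂)
   = 62.7204·0.988404 − 39.1884·0.877091·0.976580 = 28.426277
B₀ = V₀ − E₀ = 62.7204 − 28.426277 = 34.294123
spread = −(1/T)·ln(B₀/D) − r = −(1/2.4605)·ln(34.294123/39.1884) − 0.0533 = 0.00091938
in basis points: 0.00091938 × 10⁴ = 9.1938 bp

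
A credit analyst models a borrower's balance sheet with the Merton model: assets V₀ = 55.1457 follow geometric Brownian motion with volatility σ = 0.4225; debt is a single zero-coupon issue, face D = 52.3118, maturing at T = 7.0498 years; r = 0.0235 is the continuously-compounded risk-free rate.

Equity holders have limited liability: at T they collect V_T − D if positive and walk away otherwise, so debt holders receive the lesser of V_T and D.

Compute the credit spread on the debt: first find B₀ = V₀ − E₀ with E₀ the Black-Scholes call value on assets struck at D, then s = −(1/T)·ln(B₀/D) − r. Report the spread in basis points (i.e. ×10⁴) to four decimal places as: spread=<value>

d₁ = [ln(V₀/D) + (r + σ²/2)T] / (σ√T)
   = [ln(55.1457/52.3118) + (0.0235 + 0.5·0.4225²)·7.0498] / (0.4225·√7.0498)
   = [0.052757 + 0.794887] / 1.121799 = 0.755611
d₂ = d₁ − σ√T = 0.755611 − 1.121799 = -0.366188
N(d₁) = 0.775059,  N(d₂) = 0.357112,  e^(−rT) = 0.847326
E₀ = V₀·N(d₁) − D·e^(−rT)·N(d₂)
   = 55.1457·0.775059 − 52.3118·0.847326·0.357112 = 26.912110
B₀ = V₀ − E₀ = 55.1457 − 26.912110 = 28.233590
spread = −(1/T)·ln(B₀/D) − r = −(1/7.0498)·ln(28.233590/52.3118) − 0.0235 = 0.06397901
in basis points: 0.06397901 × 10⁴ = 639.7901 bp

spread=639.7901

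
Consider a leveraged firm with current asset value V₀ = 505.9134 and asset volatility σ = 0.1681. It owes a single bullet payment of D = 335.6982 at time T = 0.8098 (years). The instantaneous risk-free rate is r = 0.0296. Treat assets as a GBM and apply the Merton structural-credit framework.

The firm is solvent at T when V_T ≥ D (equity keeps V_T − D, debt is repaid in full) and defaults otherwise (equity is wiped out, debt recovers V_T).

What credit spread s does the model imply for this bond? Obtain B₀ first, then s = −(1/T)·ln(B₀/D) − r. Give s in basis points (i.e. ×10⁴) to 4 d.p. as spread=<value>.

d₁ = [ln(V₀/D) + (r + σ²/2)T] / (σ√T)
   = [ln(505.9134/335.6982) + (0.0296 + 0.5·0.1681²)·0.8098] / (0.1681·√0.8098)
   = [0.410153 + 0.035412] / 0.151271 = 2.945466
d₂ = d₁ − σ√T = 2.945466 − 0.151271 = 2.794195
N(d₁) = 0.998388,  N(d₂) = 0.997399,  e^(−rT) = 0.976315
E₀ = V₀·N(d₁) − D·e^(−rT)·N(d₂)
   = 505.9134·0.998388 − 335.6982·0.976315·0.997399 = 178.203153
B₀ = V₀ − E₀ = 505.9134 − 178.203153 = 327.710247
spread = −(1/T)·ln(B₀/D) − r = −(1/0.8098)·ln(327.710247/335.6982) − 0.0296 = 0.00013909
in basis points: 0.00013909 × 10⁴ = 1.3909 bp

spread=1.3909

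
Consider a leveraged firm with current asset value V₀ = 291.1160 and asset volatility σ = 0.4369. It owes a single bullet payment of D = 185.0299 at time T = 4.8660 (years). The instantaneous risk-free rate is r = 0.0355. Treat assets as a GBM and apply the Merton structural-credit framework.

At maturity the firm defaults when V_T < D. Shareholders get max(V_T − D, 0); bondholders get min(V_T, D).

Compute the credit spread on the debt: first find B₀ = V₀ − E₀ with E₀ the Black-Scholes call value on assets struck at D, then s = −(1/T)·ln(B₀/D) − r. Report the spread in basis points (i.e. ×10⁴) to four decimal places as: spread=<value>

d₁ = [ln(V₀/D) + (r + σ²/2)T] / (σ√T)
   = [ln(291.1160/185.0299) + (0.0355 + 0.5·0.4369²)·4.8660] / (0.4369·√4.8660)
   = [0.453204 + 0.637158] / 0.963758 = 1.131365
d₂ = d₁ − σ√T = 1.131365 − 0.963758 = 0.167607
N(d₁) = 0.871049,  N(d₂) = 0.566554,  e^(−rT) = 0.841354
E₀ = V₀·N(d₁) − D·e^(−rT)·N(d₂)
   = 291.1160·0.871049 − 185.0299·0.841354·0.566554 = 165.377783
B₀ = V₀ − E₀ = 291.1160 − 165.377783 = 125.738217
spread = −(1/T)·ln(B₀/D) − r = −(1/4.8660)·ln(125.738217/185.0299) − 0.0355 = 0.04389074
in basis points: 0.04389074 × 10⁴ = 438.9074 bp

spread=438.9074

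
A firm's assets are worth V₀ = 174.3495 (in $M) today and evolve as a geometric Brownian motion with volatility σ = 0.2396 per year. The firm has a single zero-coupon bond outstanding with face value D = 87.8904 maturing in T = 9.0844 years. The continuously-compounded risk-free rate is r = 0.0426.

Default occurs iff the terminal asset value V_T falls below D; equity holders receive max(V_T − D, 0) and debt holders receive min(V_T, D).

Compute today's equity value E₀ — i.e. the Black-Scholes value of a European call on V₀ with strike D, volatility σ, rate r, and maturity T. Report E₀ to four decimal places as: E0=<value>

E0=116.7981

d₁ = [ln(V₀/D) + (r + σ²/2)T] / (σ√T)
   = [ln(174.3495/87.8904) + (0.0426 + 0.5·0.2396²)·9.0844] / (0.2396·√9.0844)
   = [0.684971 + 0.647755] / 0.722163 = 1.845466
d₂ = d₁ − σ√T = 1.845466 − 0.722163 = 1.123303
N(d₁) = 0.967515,  N(d₂) = 0.869346,  e^(−rT) = 0.679094
E₀ = V₀·N(d₁) − D·e^(−rT)·N(d₂)
   = 174.3495·0.967515 − 87.8904·0.679094·0.869346 = 116.798130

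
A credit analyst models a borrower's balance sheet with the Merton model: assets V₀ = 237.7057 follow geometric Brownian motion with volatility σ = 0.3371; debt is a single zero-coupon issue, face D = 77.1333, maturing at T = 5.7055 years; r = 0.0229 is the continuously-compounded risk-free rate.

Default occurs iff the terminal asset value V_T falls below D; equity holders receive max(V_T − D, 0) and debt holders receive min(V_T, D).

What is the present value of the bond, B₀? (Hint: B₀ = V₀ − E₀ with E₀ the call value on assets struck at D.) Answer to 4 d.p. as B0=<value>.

B0=65.2291

d₁ = [ln(V₀/D) + (r + σ²/2)T] / (σ√T)
   = [ln(237.7057/77.1333) + (0.0229 + 0.5·0.3371²)·5.7055] / (0.3371·√5.7055)
   = [1.125498 + 0.454832] / 0.805203 = 1.962648
d₂ = d₁ − σ√T = 1.962648 − 0.805203 = 1.157444
N(d₁) = 0.975156,  N(d₂) = 0.876455,  e^(−rT) = 0.877520
E₀ = V₀·N(d₁) − D·e^(−rT)·N(d₂)
   = 237.7057·0.975156 − 77.1333·0.877520·0.876455 = 172.476554
B₀ = V₀ − E₀ = 237.7057 − 172.476554 = 65.229146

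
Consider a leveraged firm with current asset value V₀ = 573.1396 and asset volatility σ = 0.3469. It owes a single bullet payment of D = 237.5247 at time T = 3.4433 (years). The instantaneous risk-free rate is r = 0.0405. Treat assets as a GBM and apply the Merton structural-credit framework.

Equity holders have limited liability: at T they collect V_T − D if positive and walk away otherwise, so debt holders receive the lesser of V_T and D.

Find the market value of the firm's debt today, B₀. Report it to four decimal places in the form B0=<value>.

d₁ = [ln(V₀/D) + (r + σ²/2)T] / (σ√T)
   = [ln(573.1396/237.5247) + (0.0405 + 0.5·0.3469²)·3.4433] / (0.3469·√3.4433)
   = [0.880858 + 0.346636] / 0.643712 = 1.906899
d₂ = d₁ − σ√T = 1.906899 − 0.643712 = 1.263187
N(d₁) = 0.971733,  N(d₂) = 0.896739,  e^(−rT) = 0.869833
E₀ = V₀·N(d₁) − D·e^(−rT)·N(d₂)
   = 573.1396·0.971733 − 237.5247·0.869833·0.896739 = 371.666296
B₀ = V₀ − E₀ = 573.1396 − 371.666296 = 201.473304

B0=201.4733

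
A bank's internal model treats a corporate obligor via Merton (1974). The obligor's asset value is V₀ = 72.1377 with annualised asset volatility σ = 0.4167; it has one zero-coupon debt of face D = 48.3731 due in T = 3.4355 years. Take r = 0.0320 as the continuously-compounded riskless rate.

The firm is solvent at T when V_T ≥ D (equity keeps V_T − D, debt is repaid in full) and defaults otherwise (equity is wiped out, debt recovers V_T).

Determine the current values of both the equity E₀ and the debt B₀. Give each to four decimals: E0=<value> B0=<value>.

E0=35.1360 B0=37.0017

d₁ = [ln(V₀/D) + (r + σ²/2)T] / (σ√T)
   = [ln(72.1377/48.3731) + (0.0320 + 0.5·0.4167²)·3.4355] / (0.4167·√3.4355)
   = [0.399633 + 0.408204] / 0.772358 = 1.045937
d₂ = d₁ − σ√T = 1.045937 − 0.772358 = 0.273579
N(d₁) = 0.852205,  N(d₂) = 0.607796,  e^(−rT) = 0.895891
E₀ = V₀·N(d₁) − D·e^(−rT)·N(d₂)
   = 72.1377·0.852205 − 48.3731·0.895891·0.607796 = 35.136019
B₀ = V₀ − E₀ = 72.1377 − 35.136019 = 37.001681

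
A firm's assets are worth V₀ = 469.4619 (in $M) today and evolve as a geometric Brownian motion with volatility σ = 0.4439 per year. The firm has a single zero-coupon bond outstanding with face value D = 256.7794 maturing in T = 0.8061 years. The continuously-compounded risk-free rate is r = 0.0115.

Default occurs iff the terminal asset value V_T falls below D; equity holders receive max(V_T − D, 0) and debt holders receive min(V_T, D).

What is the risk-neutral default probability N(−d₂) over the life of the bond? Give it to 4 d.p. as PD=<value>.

PD=0.0905

d₁ = [ln(V₀/D) + (r + σ²/2)T] / (σ√T)
   = [ln(469.4619/256.7794) + (0.0115 + 0.5·0.4439²)·0.8061] / (0.4439·√0.8061)
   = [0.603370 + 0.088690] / 0.398547 = 1.736457
d₂ = d₁ − σ√T = 1.736457 − 0.398547 = 1.337910
risk-neutral PD = N(−d₂) = N(-1.337910) = 0.090463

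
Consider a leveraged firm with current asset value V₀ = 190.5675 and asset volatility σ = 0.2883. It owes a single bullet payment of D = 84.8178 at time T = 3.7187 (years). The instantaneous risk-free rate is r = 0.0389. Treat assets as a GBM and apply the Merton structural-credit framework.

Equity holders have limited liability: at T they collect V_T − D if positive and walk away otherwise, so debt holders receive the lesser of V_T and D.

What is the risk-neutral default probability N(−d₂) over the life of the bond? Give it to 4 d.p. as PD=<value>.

PD=0.0752

d₁ = [ln(V₀/D) + (r + σ²/2)T] / (σ√T)
   = [ln(190.5675/84.8178) + (0.0389 + 0.5·0.2883²)·3.7187] / (0.2883·√3.7187)
   = [0.809501 + 0.299201] / 0.555956 = 1.994227
d₂ = d₁ − σ√T = 1.994227 − 0.555956 = 1.438271
risk-neutral PD = N(−d₂) = N(-1.438271) = 0.075179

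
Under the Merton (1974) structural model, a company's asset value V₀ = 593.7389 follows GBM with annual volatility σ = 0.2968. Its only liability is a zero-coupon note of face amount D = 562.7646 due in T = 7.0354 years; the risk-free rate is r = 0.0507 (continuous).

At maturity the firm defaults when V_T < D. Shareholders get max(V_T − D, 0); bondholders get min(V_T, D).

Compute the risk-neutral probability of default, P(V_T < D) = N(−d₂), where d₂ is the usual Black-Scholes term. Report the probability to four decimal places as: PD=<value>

d₁ = [ln(V₀/D) + (r + σ²/2)T] / (σ√T)
   = [ln(593.7389/562.7646) + (0.0507 + 0.5·0.2968²)·7.0354] / (0.2968·√7.0354)
   = [0.053578 + 0.666570] / 0.787242 = 0.914773
d₂ = d₁ − σ√T = 0.914773 − 0.787242 = 0.127531
risk-neutral PD = N(−d₂) = N(-0.127531) = 0.449260

PD=0.4493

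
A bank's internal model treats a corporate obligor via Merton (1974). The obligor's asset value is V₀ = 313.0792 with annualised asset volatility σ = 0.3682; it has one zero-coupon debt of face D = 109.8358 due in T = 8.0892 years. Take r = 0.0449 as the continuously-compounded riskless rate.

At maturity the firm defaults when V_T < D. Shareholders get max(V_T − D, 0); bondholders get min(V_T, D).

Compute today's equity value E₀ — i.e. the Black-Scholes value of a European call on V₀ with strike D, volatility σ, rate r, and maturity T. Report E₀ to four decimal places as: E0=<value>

E0=242.7529

d₁ = [ln(V₀/D) + (r + σ²/2)T] / (σ√T)
   = [ln(313.0792/109.8358) + (0.0449 + 0.5·0.3682²)·8.0892] / (0.3682·√8.0892)
   = [1.047470 + 0.911537] / 1.047217 = 1.870679
d₂ = d₁ − σ√T = 1.870679 − 1.047217 = 0.823462
N(d₁) = 0.969305,  N(d₂) = 0.794877,  e^(−rT) = 0.695444
E₀ = V₀·N(d₁) − D·e^(−rT)·N(d₂)
   = 313.0792·0.969305 − 109.8358·0.695444·0.794877 = 242.752884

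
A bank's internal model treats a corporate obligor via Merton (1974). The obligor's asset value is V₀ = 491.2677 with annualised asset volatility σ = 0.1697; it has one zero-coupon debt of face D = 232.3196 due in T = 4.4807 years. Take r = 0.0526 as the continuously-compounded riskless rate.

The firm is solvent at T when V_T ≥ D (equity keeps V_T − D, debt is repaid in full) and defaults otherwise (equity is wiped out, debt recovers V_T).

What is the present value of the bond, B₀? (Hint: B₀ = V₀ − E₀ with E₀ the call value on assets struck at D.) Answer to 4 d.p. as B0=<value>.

B0=183.4408

d₁ = [ln(V₀/D) + (r + σ²/2)T] / (σ√T)
   = [ln(491.2677/232.3196) + (0.0526 + 0.5·0.1697²)·4.4807] / (0.1697·√4.4807)
   = [0.748875 + 0.300203] / 0.359215 = 2.920471
d₂ = d₁ − σ√T = 2.920471 − 0.359215 = 2.561256
N(d₁) = 0.998252,  N(d₂) = 0.994785,  e^(−rT) = 0.790030
E₀ = V₀·N(d₁) − D·e^(−rT)·N(d₂)
   = 491.2677·0.998252 − 232.3196·0.790030·0.994785 = 307.826942
B₀ = V₀ − E₀ = 491.2677 − 307.826942 = 183.440758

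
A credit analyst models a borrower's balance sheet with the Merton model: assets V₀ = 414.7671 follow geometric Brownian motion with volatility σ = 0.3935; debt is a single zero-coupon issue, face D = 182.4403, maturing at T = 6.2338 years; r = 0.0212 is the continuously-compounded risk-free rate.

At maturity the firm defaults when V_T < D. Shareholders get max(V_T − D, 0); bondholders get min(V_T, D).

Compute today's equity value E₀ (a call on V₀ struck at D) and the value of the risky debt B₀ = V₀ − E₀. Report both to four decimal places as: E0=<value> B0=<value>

E0=275.5820 B0=139.1851

d₁ = [ln(V₀/D) + (r + σ²/2)T] / (σ√T)
   = [ln(414.7671/182.4403) + (0.0212 + 0.5·0.3935²)·6.2338] / (0.3935·√6.2338)
   = [0.821294 + 0.614784] / 0.982474 = 1.461696
d₂ = d₁ − σ√T = 1.461696 − 0.982474 = 0.479222
N(d₁) = 0.928088,  N(d₂) = 0.684110,  e^(−rT) = 0.876204
E₀ = V₀·N(d₁) − D·e^(−rT)·N(d₂)
   = 414.7671·0.928088 − 182.4403·0.876204·0.684110 = 275.582002
B₀ = V₀ − E₀ = 414.7671 − 275.582002 = 139.185098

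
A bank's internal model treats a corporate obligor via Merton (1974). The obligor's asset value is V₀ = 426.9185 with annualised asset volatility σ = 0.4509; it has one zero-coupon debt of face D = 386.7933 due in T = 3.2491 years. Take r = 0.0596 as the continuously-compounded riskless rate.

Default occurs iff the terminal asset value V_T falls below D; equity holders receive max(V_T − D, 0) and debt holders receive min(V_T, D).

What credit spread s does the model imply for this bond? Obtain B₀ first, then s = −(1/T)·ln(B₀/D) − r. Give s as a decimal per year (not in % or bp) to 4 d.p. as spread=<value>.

spread=0.0771

d₁ = [ln(V₀/D) + (r + σ²/2)T] / (σ√T)
   = [ln(426.9185/386.7933) + (0.0596 + 0.5·0.4509²)·3.2491] / (0.4509·√3.2491)
   = [0.098703 + 0.523935] / 0.812759 = 0.766079
d₂ = d₁ − σ√T = 0.766079 − 0.812759 = -0.046680
N(d₁) = 0.778185,  N(d₂) = 0.481384,  e^(−rT) = 0.823949
E₀ = V₀·N(d₁) − D·e^(−rT)·N(d₂)
   = 426.9185·0.778185 − 386.7933·0.823949·0.481384 = 178.805538
B₀ = V₀ − E₀ = 426.9185 − 178.805538 = 248.112962
spread = −(1/T)·ln(B₀/D) − r = −(1/3.2491)·ln(248.112962/386.7933) − 0.0596 = 0.07705517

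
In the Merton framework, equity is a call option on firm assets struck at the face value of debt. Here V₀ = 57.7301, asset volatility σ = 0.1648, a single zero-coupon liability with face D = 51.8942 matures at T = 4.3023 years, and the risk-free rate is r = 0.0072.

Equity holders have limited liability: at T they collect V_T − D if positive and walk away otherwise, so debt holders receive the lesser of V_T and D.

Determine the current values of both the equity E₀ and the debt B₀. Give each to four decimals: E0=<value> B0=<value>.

d₁ = [ln(V₀/D) + (r + σ²/2)T] / (σ√T)
   = [ln(57.7301/51.8942) + (0.0072 + 0.5·0.1648²)·4.3023] / (0.1648·√4.3023)
   = [0.106572 + 0.089400] / 0.341828 = 0.573304
d₂ = d₁ − σ√T = 0.573304 − 0.341828 = 0.231476
N(d₁) = 0.716781,  N(d₂) = 0.591528,  e^(−rT) = 0.969498
E₀ = V₀·N(d₁) − D·e^(−rT)·N(d₂)
   = 57.7301·0.716781 − 51.8942·0.969498·0.591528 = 11.619273
B₀ = V₀ − E₀ = 57.7301 − 11.619273 = 46.110827

E0=11.6193 B0=46.1108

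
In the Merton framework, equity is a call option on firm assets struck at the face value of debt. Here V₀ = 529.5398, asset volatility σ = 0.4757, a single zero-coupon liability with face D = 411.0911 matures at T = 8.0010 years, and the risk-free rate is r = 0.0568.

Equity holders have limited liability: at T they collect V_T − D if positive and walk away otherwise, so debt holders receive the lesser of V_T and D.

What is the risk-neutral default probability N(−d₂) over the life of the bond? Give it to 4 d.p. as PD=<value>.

d₁ = [ln(V₀/D) + (r + σ²/2)T] / (σ√T)
   = [ln(529.5398/411.0911) + (0.0568 + 0.5·0.4757²)·8.0010] / (0.4757·√8.0010)
   = [0.253193 + 1.359732] / 1.345567 = 1.198696
d₂ = d₁ − σ√T = 1.198696 − 1.345567 = -0.146871
risk-neutral PD = N(−d₂) = N(0.146871) = 0.558383

PD=0.5584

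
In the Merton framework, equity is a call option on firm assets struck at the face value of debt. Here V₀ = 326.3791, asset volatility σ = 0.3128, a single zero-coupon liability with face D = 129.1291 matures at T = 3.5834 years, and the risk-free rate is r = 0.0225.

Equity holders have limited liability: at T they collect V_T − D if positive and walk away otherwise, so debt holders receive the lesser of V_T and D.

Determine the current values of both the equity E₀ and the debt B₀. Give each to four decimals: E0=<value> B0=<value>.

d₁ = [ln(V₀/D) + (r + σ²/2)T] / (σ√T)
   = [ln(326.3791/129.1291) + (0.0225 + 0.5·0.3128²)·3.5834] / (0.3128·√3.5834)
   = [0.927247 + 0.255933] / 0.592126 = 1.998189
d₂ = d₁ − σ√T = 1.998189 − 0.592126 = 1.406062
N(d₁) = 0.977152,  N(d₂) = 0.920147,  e^(−rT) = 0.922538
E₀ = V₀·N(d₁) − D·e^(−rT)·N(d₂)
   = 326.3791·0.977152 − 129.1291·0.922538·0.920147 = 209.308017
B₀ = V₀ − E₀ = 326.3791 − 209.308017 = 117.071083

E0=209.3080 B0=117.0711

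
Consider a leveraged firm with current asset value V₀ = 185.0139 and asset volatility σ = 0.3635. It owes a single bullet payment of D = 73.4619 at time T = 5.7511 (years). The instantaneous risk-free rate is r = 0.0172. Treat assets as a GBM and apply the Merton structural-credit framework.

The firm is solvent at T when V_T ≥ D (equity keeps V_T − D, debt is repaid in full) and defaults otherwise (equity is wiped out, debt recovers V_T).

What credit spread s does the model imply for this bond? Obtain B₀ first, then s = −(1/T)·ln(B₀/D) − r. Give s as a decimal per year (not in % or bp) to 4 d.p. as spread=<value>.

d₁ = [ln(V₀/D) + (r + σ²/2)T] / (σ√T)
   = [ln(185.0139/73.4619) + (0.0172 + 0.5·0.3635²)·5.7511] / (0.3635·√5.7511)
   = [0.923664 + 0.478872] / 0.871726 = 1.608919
d₂ = d₁ − σ√T = 1.608919 − 0.871726 = 0.737193
N(d₁) = 0.946183,  N(d₂) = 0.769497,  e^(−rT) = 0.905816
E₀ = V₀·N(d₁) − D·e^(−rT)·N(d₂)
   = 185.0139·0.946183 − 73.4619·0.905816·0.769497 = 123.852343
B₀ = V₀ − E₀ = 185.0139 − 123.852343 = 61.161557
spread = −(1/T)·ln(B₀/D) − r = −(1/5.7511)·ln(61.161557/73.4619) − 0.0172 = 0.01466313

spread=0.0147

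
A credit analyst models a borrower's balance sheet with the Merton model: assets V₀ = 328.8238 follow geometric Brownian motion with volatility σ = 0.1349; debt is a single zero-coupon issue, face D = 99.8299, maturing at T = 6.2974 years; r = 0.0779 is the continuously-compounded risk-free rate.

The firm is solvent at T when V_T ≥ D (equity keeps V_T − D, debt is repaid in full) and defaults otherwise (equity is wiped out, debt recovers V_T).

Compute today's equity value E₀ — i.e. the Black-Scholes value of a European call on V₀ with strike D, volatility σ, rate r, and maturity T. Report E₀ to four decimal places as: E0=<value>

d₁ = [ln(V₀/D) + (r + σ²/2)T] / (σ√T)
   = [ln(328.8238/99.8299) + (0.0779 + 0.5·0.1349²)·6.2974] / (0.1349·√6.2974)
   = [1.192054 + 0.547868] / 0.338526 = 5.139693
d₂ = d₁ − σ√T = 5.139693 − 0.338526 = 4.801166
N(d₁) = 1.000000,  N(d₂) = 0.999999,  e^(−rT) = 0.612279
E₀ = V₀·N(d₁) − D·e^(−rT)·N(d₂)
   = 328.8238·1.000000 − 99.8299·0.612279·0.999999 = 267.700066

E0=267.7001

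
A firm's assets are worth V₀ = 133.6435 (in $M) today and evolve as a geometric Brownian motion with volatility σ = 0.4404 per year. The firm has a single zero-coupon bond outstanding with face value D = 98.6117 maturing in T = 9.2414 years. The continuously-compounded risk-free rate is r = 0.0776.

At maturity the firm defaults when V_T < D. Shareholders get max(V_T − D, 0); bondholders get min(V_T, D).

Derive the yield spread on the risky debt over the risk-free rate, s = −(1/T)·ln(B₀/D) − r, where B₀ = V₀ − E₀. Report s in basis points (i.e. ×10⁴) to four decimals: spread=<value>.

d₁ = [ln(V₀/D) + (r + σ²/2)T] / (σ√T)
   = [ln(133.6435/98.6117) + (0.0776 + 0.5·0.4404²)·9.2414] / (0.4404·√9.2414)
   = [0.303986 + 1.613327] / 1.338802 = 1.432112
d₂ = d₁ − σ√T = 1.432112 − 1.338802 = 0.093310
N(d₁) = 0.923944,  N(d₂) = 0.537171,  e^(−rT) = 0.488150
E₀ = V₀·N(d₁) − D·e^(−rT)·N(d₂)
   = 133.6435·0.923944 − 98.6117·0.488150·0.537171 = 97.621139
B₀ = V₀ − E₀ = 133.6435 − 97.621139 = 36.022361
spread = −(1/T)·ln(B₀/D) − r = −(1/9.2414)·ln(36.022361/98.6117) − 0.0776 = 0.03137159
in basis points: 0.03137159 × 10⁴ = 313.7159 bp

spread=313.7159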